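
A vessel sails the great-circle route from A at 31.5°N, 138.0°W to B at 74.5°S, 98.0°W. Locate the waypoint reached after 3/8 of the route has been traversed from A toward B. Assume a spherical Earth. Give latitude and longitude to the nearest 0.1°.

Convert each endpoint to a unit vector on the sphere (x = cos φ cos λ, y = cos φ sin λ, z = sin φ).
The central angle between the endpoints is δ = arccos(p₁·p₂) ≈ 1.906 rad (109.2°).
Interpolate at f = 3/8 with slerp weights a = sin((1−f)δ)/sin δ ≈ 0.984, b = sin(fδ)/sin δ ≈ 0.694.
p = a·p₁ + b·p₂ ≈ (-0.649, -0.745, -0.155); φ = arcsin(p_z) ≈ -8.91°, λ = atan2(p_y, p_x) ≈ -131.07°.

≈ 8.9°S, 131.1°W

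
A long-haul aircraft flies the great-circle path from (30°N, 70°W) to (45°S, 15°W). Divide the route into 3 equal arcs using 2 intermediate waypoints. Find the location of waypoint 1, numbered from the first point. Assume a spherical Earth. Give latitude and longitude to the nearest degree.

≈ (5°N, 53°W)

The haversine formula gives a central angle δ ≈ 1.573 rad (90.1°) between the endpoints.
Interpolate at f = 1/3 with slerp weights a = sin((1−f)δ)/sin δ ≈ 0.867, b = sin(fδ)/sin δ ≈ 0.501.
p = a·p₁ + b·p₂ ≈ (0.599, -0.797, 0.079); φ = arcsin(p_z) ≈ 4.55°, λ = atan2(p_y, p_x) ≈ -53.09°.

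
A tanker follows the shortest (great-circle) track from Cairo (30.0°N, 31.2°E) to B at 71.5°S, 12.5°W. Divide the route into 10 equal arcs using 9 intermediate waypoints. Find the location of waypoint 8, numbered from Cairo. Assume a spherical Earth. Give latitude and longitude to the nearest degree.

From cos δ = sin φ₁ sin φ₂ + cos φ₁ cos φ₂ cos Δλ, the central angle is δ ≈ 1.850 rad (106.0°).
Interpolate at f = 8/10 with slerp weights a = sin((1−f)δ)/sin δ ≈ 0.376, b = sin(fδ)/sin δ ≈ 1.036.
p = a·p₁ + b·p₂ ≈ (0.600, 0.098, -0.794); φ = arcsin(p_z) ≈ -52.59°, λ = atan2(p_y, p_x) ≈ 9.25°.

≈ 53°S, 9°E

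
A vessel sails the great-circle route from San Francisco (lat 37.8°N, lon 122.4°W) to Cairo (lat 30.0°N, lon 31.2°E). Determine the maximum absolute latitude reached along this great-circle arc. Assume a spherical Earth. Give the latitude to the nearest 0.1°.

≈ 71.4°N

The great circle lies in the plane with unit normal n̂ = (p₁ × p₂)/|p₁ × p₂|.
Here n̂_z ≈ +0.320; the vertex latitude is φ_max = arccos|n̂_z| ≈ 71.4°.
Check via Clairaut: cos φ_max = |cos φ₁| · sin C = cos(37.8°)·sin(23.9°) ≈ 0.320, again giving ≈ 71.4°.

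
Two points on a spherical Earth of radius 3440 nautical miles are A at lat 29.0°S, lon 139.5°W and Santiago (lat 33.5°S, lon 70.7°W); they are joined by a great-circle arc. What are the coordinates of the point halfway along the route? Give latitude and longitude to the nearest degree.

≈ lat 36°S, lon 106°W

Write both endpoints as unit vectors p₁, p₂ with components (cos φ cos λ, cos φ sin λ, sin φ).
The central angle between the endpoints is δ = arccos(p₁·p₂) ≈ 1.011 rad (57.9°).
Interpolate at f = 1/2 with slerp weights a = sin((1−f)δ)/sin δ ≈ 0.571, b = sin(fδ)/sin δ ≈ 0.571.
p = a·p₁ + b·p₂ ≈ (-0.223, -0.774, -0.592); φ = arcsin(p_z) ≈ -36.33°, λ = atan2(p_y, p_x) ≈ -106.04°.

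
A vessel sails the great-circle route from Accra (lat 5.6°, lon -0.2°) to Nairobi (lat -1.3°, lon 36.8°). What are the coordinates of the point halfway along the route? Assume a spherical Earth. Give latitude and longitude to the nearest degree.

≈ lat 2°, lon 18°

Convert each endpoint to a unit vector on the sphere (x = cos φ cos λ, y = cos φ sin λ, z = sin φ).
The central angle between the endpoints is δ = arccos(p₁·p₂) ≈ 0.656 rad (37.6°).
Interpolate at f = 1/2 with slerp weights a = sin((1−f)δ)/sin δ ≈ 0.528, b = sin(fδ)/sin δ ≈ 0.528.
p = a·p₁ + b·p₂ ≈ (0.948, 0.314, 0.040); φ = arcsin(p_z) ≈ 2.27°, λ = atan2(p_y, p_x) ≈ 18.34°.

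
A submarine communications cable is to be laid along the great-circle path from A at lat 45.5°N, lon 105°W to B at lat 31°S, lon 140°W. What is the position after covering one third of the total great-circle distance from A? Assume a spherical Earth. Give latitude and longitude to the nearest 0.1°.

Write both endpoints as unit vectors p₁, p₂ with components (cos φ cos λ, cos φ sin λ, sin φ).
The central angle between the endpoints is δ = arccos(p₁·p₂) ≈ 1.446 rad (82.8°).
Interpolate at f = 1/3 with slerp weights a = sin((1−f)δ)/sin δ ≈ 0.828, b = sin(fδ)/sin δ ≈ 0.467.
p = a·p₁ + b·p₂ ≈ (-0.457, -0.818, 0.350); φ = arcsin(p_z) ≈ 20.48°, λ = atan2(p_y, p_x) ≈ -119.19°.

≈ lat 20.5°N, lon 119.2°W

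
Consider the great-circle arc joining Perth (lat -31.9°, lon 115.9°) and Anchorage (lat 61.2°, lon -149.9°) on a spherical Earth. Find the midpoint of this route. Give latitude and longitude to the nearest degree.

From cos δ = sin φ₁ sin φ₂ + cos φ₁ cos φ₂ cos Δλ, the central angle is δ ≈ 2.086 rad (119.5°).
Interpolate at f = 1/2 with slerp weights a = sin((1−f)δ)/sin δ ≈ 0.993, b = sin(fδ)/sin δ ≈ 0.993.
p = a·p₁ + b·p₂ ≈ (-0.782, 0.518, 0.345); φ = arcsin(p_z) ≈ 20.21°, λ = atan2(p_y, p_x) ≈ 146.46°.

≈ lat 20°, lon 146°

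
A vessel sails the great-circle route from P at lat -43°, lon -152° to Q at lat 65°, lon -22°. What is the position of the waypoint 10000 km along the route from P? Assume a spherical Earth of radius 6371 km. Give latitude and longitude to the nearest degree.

Convert each endpoint to a unit vector on the sphere (x = cos φ cos λ, y = cos φ sin λ, z = sin φ).
The central angle between the endpoints is δ = arccos(p₁·p₂) ≈ 2.527 rad (144.8°). The total great-circle distance is δ·R ≈ 2.527 × 6371 ≈ 16097 km, so the target fraction is f = 10000/16097 ≈ 0.621.
Interpolate at f ≈ 0.621 with slerp weights a = sin((1−f)δ)/sin δ ≈ 1.417, b = sin(fδ)/sin δ ≈ 1.733.
p = a·p₁ + b·p₂ ≈ (-0.236, -0.761, 0.605); φ = arcsin(p_z) ≈ 37.20°, λ = atan2(p_y, p_x) ≈ -107.22°.

≈ lat 37°, lon -107°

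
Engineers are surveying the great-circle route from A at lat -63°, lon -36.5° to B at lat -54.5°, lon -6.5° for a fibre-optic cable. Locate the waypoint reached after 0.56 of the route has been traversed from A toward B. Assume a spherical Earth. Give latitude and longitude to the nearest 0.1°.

≈ lat -59.1°, lon -17.9°

From cos δ = sin φ₁ sin φ₂ + cos φ₁ cos φ₂ cos Δλ, the central angle is δ ≈ 0.306 rad (17.5°).
Interpolate at f = 0.56 with slerp weights a = sin((1−f)δ)/sin δ ≈ 0.446, b = sin(fδ)/sin δ ≈ 0.566.
p = a·p₁ + b·p₂ ≈ (0.489, -0.158, -0.858); φ = arcsin(p_z) ≈ -59.07°, λ = atan2(p_y, p_x) ≈ -17.85°.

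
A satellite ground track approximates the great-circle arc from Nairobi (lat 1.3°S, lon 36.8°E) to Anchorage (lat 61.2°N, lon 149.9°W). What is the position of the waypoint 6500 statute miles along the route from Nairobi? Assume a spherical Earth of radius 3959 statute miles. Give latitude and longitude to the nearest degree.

≈ lat 85°N, lon 164°E

Convert each endpoint to a unit vector on the sphere (x = cos φ cos λ, y = cos φ sin λ, z = sin φ).
The central angle between the endpoints is δ = arccos(p₁·p₂) ≈ 2.092 rad (119.9°). The total great-circle distance is δ·R ≈ 2.092 × 3959 ≈ 8284 mi, so the target fraction is f = 6500/8284 ≈ 0.785.
Interpolate at f ≈ 0.785 with slerp weights a = sin((1−f)δ)/sin δ ≈ 0.502, b = sin(fδ)/sin δ ≈ 1.150.
p = a·p₁ + b·p₂ ≈ (-0.077, 0.023, 0.997); φ = arcsin(p_z) ≈ 85.37°, λ = atan2(p_y, p_x) ≈ 163.60°.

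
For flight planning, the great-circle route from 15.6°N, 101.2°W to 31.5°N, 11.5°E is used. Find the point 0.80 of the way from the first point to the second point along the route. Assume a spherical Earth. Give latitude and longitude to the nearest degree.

≈ 38°N, 12°W

Convert each endpoint to a unit vector on the sphere (x = cos φ cos λ, y = cos φ sin λ, z = sin φ).
The central angle between the endpoints is δ = arccos(p₁·p₂) ≈ 1.748 rad (100.2°).
Interpolate at f = 0.80 with slerp weights a = sin((1−f)δ)/sin δ ≈ 0.348, b = sin(fδ)/sin δ ≈ 1.001.
p = a·p₁ + b·p₂ ≈ (0.771, -0.159, 0.617); φ = arcsin(p_z) ≈ 38.06°, λ = atan2(p_y, p_x) ≈ -11.63°.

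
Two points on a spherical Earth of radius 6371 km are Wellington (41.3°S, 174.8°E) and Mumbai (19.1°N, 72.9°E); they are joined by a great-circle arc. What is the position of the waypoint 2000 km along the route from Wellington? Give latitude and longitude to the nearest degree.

≈ (37°S, 152°E)

Write both endpoints as unit vectors p₁, p₂ with components (cos φ cos λ, cos φ sin λ, sin φ).
The central angle between the endpoints is δ = arccos(p₁·p₂) ≈ 1.942 rad (111.2°). The total great-circle distance is δ·R ≈ 1.942 × 6371 ≈ 12370 km, so the target fraction is f = 2000/12370 ≈ 0.162.
Interpolate at f ≈ 0.162 with slerp weights a = sin((1−f)δ)/sin δ ≈ 1.071, b = sin(fδ)/sin δ ≈ 0.331.
p = a·p₁ + b·p₂ ≈ (-0.709, 0.372, -0.599); φ = arcsin(p_z) ≈ -36.77°, λ = atan2(p_y, p_x) ≈ 152.32°.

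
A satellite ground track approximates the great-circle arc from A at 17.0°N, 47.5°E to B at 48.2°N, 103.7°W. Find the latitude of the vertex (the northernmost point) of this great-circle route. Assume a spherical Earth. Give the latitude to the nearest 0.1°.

The great circle lies in the plane with unit normal n̂ = (p₁ × p₂)/|p₁ × p₂|.
Here n̂_z ≈ -0.327; the vertex latitude is φ_max = arccos|n̂_z| ≈ 70.9°.

≈ 70.9°N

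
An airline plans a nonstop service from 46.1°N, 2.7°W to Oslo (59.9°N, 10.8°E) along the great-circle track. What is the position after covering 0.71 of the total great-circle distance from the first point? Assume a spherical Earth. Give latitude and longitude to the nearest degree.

≈ 56°N, 6°E

Write both endpoints as unit vectors p₁, p₂ with components (cos φ cos λ, cos φ sin λ, sin φ).
The central angle between the endpoints is δ = arccos(p₁·p₂) ≈ 0.278 rad (15.9°).
Interpolate at f = 0.71 with slerp weights a = sin((1−f)δ)/sin δ ≈ 0.293, b = sin(fδ)/sin δ ≈ 0.715.
p = a·p₁ + b·p₂ ≈ (0.555, 0.058, 0.830); φ = arcsin(p_z) ≈ 56.06°, λ = atan2(p_y, p_x) ≈ 5.92°.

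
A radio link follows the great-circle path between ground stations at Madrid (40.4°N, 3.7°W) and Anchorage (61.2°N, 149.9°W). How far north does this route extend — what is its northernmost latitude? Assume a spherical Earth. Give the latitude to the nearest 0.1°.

≈ 77.8°N

The great circle lies in the plane with unit normal n̂ = (p₁ × p₂)/|p₁ × p₂|.
Here n̂_z ≈ -0.212; the vertex latitude is φ_max = arccos|n̂_z| ≈ 77.8°.
Check via Clairaut: cos φ_max = |cos φ₁| · sin C = cos(40.4°)·sin(16.1°) ≈ 0.212, again giving ≈ 77.8°.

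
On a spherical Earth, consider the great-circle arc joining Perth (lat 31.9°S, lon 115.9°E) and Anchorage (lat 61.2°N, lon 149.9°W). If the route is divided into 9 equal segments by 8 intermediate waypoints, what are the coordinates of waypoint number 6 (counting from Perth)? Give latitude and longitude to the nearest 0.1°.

≈ lat 37.0°N, lon 158.8°E

From cos δ = sin φ₁ sin φ₂ + cos φ₁ cos φ₂ cos Δλ, the central angle is δ ≈ 2.086 rad (119.5°).
Interpolate at f = 6/9 with slerp weights a = sin((1−f)δ)/sin δ ≈ 0.736, b = sin(fδ)/sin δ ≈ 1.131.
p = a·p₁ + b·p₂ ≈ (-0.744, 0.289, 0.602); φ = arcsin(p_z) ≈ 37.00°, λ = atan2(p_y, p_x) ≈ 158.77°.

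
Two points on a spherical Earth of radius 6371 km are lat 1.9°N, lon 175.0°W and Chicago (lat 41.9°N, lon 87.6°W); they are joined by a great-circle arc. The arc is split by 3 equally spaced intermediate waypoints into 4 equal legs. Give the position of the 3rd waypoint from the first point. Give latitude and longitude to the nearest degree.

≈ lat 38°N, lon 116°W

Write both endpoints as unit vectors p₁, p₂ with components (cos φ cos λ, cos φ sin λ, sin φ).
The central angle between the endpoints is δ = arccos(p₁·p₂) ≈ 1.515 rad (86.8°).
Interpolate at f = 3/4 with slerp weights a = sin((1−f)δ)/sin δ ≈ 0.370, b = sin(fδ)/sin δ ≈ 0.908.
p = a·p₁ + b·p₂ ≈ (-0.340, -0.708, 0.619); φ = arcsin(p_z) ≈ 38.24°, λ = atan2(p_y, p_x) ≈ -115.68°.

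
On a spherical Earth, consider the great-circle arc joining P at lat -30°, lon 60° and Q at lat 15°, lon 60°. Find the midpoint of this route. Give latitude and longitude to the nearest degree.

≈ lat -7°, lon 60°

Convert each endpoint to a unit vector on the sphere (x = cos φ cos λ, y = cos φ sin λ, z = sin φ).
The central angle between the endpoints is δ = arccos(p₁·p₂) ≈ 0.785 rad (45.0°).
Interpolate at f = 1/2 with slerp weights a = sin((1−f)δ)/sin δ ≈ 0.541, b = sin(fδ)/sin δ ≈ 0.541.
p = a·p₁ + b·p₂ ≈ (0.496, 0.859, -0.131); φ = arcsin(p_z) ≈ -7.50°, λ = atan2(p_y, p_x) ≈ 60.00°.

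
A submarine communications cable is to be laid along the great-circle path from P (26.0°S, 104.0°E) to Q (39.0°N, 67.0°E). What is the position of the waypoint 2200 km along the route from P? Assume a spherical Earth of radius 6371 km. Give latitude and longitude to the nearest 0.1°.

Convert each endpoint to a unit vector on the sphere (x = cos φ cos λ, y = cos φ sin λ, z = sin φ).
The central angle between the endpoints is δ = arccos(p₁·p₂) ≈ 1.285 rad (73.6°). The total great-circle distance is δ·R ≈ 1.285 × 6371 ≈ 8186 km, so the target fraction is f = 2200/8186 ≈ 0.269.
Interpolate at f ≈ 0.269 with slerp weights a = sin((1−f)δ)/sin δ ≈ 0.841, b = sin(fδ)/sin δ ≈ 0.353.
p = a·p₁ + b·p₂ ≈ (-0.076, 0.986, -0.147); φ = arcsin(p_z) ≈ -8.44°, λ = atan2(p_y, p_x) ≈ 94.40°.

≈ (8.4°S, 94.4°E)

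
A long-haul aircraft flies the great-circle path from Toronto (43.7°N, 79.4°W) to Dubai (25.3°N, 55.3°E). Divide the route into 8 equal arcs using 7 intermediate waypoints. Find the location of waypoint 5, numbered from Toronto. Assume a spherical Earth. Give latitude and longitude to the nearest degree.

Write both endpoints as unit vectors p₁, p₂ with components (cos φ cos λ, cos φ sin λ, sin φ).
The central angle between the endpoints is δ = arccos(p₁·p₂) ≈ 1.736 rad (99.5°).
Interpolate at f = 5/8 with slerp weights a = sin((1−f)δ)/sin δ ≈ 0.614, b = sin(fδ)/sin δ ≈ 0.897.
p = a·p₁ + b·p₂ ≈ (0.543, 0.230, 0.808); φ = arcsin(p_z) ≈ 53.86°, λ = atan2(p_y, p_x) ≈ 22.93°.

≈ 54°N, 23°E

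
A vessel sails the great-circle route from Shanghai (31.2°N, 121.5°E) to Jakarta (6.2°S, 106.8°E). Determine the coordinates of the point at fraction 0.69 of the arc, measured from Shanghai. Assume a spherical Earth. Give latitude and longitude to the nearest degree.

≈ (5°N, 111°E)

Write both endpoints as unit vectors p₁, p₂ with components (cos φ cos λ, cos φ sin λ, sin φ).
The central angle between the endpoints is δ = arccos(p₁·p₂) ≈ 0.697 rad (40.0°).
Interpolate at f = 0.69 with slerp weights a = sin((1−f)δ)/sin δ ≈ 0.334, b = sin(fδ)/sin δ ≈ 0.721.
p = a·p₁ + b·p₂ ≈ (-0.356, 0.929, 0.095); φ = arcsin(p_z) ≈ 5.46°, λ = atan2(p_y, p_x) ≈ 110.98°.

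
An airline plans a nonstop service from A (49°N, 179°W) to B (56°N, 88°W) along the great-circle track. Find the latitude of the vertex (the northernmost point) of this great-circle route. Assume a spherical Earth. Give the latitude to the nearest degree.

≈ 62°N

The great circle lies in the plane with unit normal n̂ = (p₁ × p₂)/|p₁ × p₂|.
Here n̂_z ≈ +0.467; the vertex latitude is φ_max = arccos|n̂_z| ≈ 62.1°.
Check via Clairaut: cos φ_max = |cos φ₁| · sin C = cos(49.0°)·sin(45.4°) ≈ 0.467, again giving ≈ 62.1°.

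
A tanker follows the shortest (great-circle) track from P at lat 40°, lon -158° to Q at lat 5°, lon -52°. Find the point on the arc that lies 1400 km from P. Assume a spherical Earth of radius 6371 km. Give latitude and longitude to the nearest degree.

The haversine formula gives a central angle δ ≈ 1.726 rad (98.9°) between the endpoints. The total great-circle distance is δ·R ≈ 1.726 × 6371 ≈ 10995 km, so the target fraction is f = 1400/10995 ≈ 0.127.
Interpolate at f ≈ 0.127 with slerp weights a = sin((1−f)δ)/sin δ ≈ 1.010, b = sin(fδ)/sin δ ≈ 0.221.
p = a·p₁ + b·p₂ ≈ (-0.582, -0.463, 0.668); φ = arcsin(p_z) ≈ 41.95°, λ = atan2(p_y, p_x) ≈ -141.50°.

≈ lat 42°, lon -141°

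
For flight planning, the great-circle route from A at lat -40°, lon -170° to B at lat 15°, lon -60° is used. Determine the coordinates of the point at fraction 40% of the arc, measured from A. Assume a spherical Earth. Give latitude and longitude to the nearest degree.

≈ lat -27°, lon -116°

Convert each endpoint to a unit vector on the sphere (x = cos φ cos λ, y = cos φ sin λ, z = sin φ).
The central angle between the endpoints is δ = arccos(p₁·p₂) ≈ 2.004 rad (114.8°).
Interpolate at f = 0.40 with slerp weights a = sin((1−f)δ)/sin δ ≈ 1.028, b = sin(fδ)/sin δ ≈ 0.791.
p = a·p₁ + b·p₂ ≈ (-0.393, -0.799, -0.456); φ = arcsin(p_z) ≈ -27.11°, λ = atan2(p_y, p_x) ≈ -116.20°.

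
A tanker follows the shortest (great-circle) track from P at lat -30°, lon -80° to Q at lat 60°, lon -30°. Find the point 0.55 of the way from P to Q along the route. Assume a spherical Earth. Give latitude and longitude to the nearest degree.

The haversine formula gives a central angle δ ≈ 1.726 rad (98.9°) between the endpoints.
Interpolate at f = 0.55 with slerp weights a = sin((1−f)δ)/sin δ ≈ 0.709, b = sin(fδ)/sin δ ≈ 0.823.
p = a·p₁ + b·p₂ ≈ (0.463, -0.811, 0.358); φ = arcsin(p_z) ≈ 20.97°, λ = atan2(p_y, p_x) ≈ -60.27°.

≈ lat 21°, lon -60°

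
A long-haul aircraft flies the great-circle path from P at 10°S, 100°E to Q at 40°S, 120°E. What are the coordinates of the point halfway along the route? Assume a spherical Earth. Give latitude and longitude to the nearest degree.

The haversine formula gives a central angle δ ≈ 0.608 rad (34.9°) between the endpoints.
Interpolate at f = 1/2 with slerp weights a = sin((1−f)δ)/sin δ ≈ 0.524, b = sin(fδ)/sin δ ≈ 0.524.
p = a·p₁ + b·p₂ ≈ (-0.290, 0.856, -0.428); φ = arcsin(p_z) ≈ -25.33°, λ = atan2(p_y, p_x) ≈ 108.74°.

≈ 25°S, 109°E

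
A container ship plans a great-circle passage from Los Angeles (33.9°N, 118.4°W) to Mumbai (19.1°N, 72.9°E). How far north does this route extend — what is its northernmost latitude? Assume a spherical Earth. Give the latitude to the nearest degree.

The great circle lies in the plane with unit normal n̂ = (p₁ × p₂)/|p₁ × p₂|.
Here n̂_z ≈ -0.190; the vertex latitude is φ_max = arccos|n̂_z| ≈ 79.1°.
Check via Clairaut: cos φ_max = |cos φ₁| · sin C = cos(33.9°)·sin(13.2°) ≈ 0.190, again giving ≈ 79.1°.

≈ 79°N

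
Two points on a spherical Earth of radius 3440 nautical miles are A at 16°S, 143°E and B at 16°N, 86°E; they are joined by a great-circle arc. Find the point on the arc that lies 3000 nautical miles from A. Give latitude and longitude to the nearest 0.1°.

≈ 9.0°N, 99.3°E

Write both endpoints as unit vectors p₁, p₂ with components (cos φ cos λ, cos φ sin λ, sin φ).
The central angle between the endpoints is δ = arccos(p₁·p₂) ≈ 1.129 rad (64.7°). The total great-circle distance is δ·R ≈ 1.129 × 3440 ≈ 3885 nmi, so the target fraction is f = 3000/3885 ≈ 0.772.
Interpolate at f ≈ 0.772 with slerp weights a = sin((1−f)δ)/sin δ ≈ 0.281, b = sin(fδ)/sin δ ≈ 0.847.
p = a·p₁ + b·p₂ ≈ (-0.159, 0.975, 0.156); φ = arcsin(p_z) ≈ 8.97°, λ = atan2(p_y, p_x) ≈ 99.28°.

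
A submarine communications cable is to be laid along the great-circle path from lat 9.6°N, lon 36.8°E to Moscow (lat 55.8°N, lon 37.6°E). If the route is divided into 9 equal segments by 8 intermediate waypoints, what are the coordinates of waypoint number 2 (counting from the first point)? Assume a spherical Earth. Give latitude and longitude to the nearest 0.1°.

≈ lat 19.9°N, lon 36.9°E

Convert each endpoint to a unit vector on the sphere (x = cos φ cos λ, y = cos φ sin λ, z = sin φ).
The central angle between the endpoints is δ = arccos(p₁·p₂) ≈ 0.806 rad (46.2°).
Interpolate at f = 2/9 with slerp weights a = sin((1−f)δ)/sin δ ≈ 0.813, b = sin(fδ)/sin δ ≈ 0.247.
p = a·p₁ + b·p₂ ≈ (0.752, 0.565, 0.340); φ = arcsin(p_z) ≈ 19.87°, λ = atan2(p_y, p_x) ≈ 36.92°.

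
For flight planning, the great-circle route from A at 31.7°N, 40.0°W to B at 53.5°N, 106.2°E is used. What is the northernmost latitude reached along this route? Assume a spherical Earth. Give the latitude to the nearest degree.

≈ 74°N

The great circle lies in the plane with unit normal n̂ = (p₁ × p₂)/|p₁ × p₂|.
Here n̂_z ≈ +0.282; the vertex latitude is φ_max = arccos|n̂_z| ≈ 73.6°.
Check via Clairaut: cos φ_max = |cos φ₁| · sin C = cos(31.7°)·sin(19.3°) ≈ 0.282, again giving ≈ 73.6°.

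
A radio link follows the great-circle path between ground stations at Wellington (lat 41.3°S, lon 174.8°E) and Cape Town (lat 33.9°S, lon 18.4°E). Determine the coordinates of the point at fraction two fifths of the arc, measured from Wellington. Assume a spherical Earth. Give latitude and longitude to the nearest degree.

≈ lat 74°S, lon 121°E

Write both endpoints as unit vectors p₁, p₂ with components (cos φ cos λ, cos φ sin λ, sin φ).
The central angle between the endpoints is δ = arccos(p₁·p₂) ≈ 1.776 rad (101.7°).
Interpolate at f = 2/5 with slerp weights a = sin((1−f)δ)/sin δ ≈ 0.894, b = sin(fδ)/sin δ ≈ 0.666.
p = a·p₁ + b·p₂ ≈ (-0.144, 0.235, -0.961); φ = arcsin(p_z) ≈ -73.98°, λ = atan2(p_y, p_x) ≈ 121.49°.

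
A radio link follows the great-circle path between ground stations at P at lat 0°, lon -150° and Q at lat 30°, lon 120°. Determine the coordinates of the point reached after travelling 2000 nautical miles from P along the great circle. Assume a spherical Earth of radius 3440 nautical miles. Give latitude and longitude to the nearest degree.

The haversine formula gives a central angle δ ≈ 1.571 rad (90.0°) between the endpoints. The total great-circle distance is δ·R ≈ 1.571 × 3440 ≈ 5404 nmi, so the target fraction is f = 2000/5404 ≈ 0.370.
Interpolate at f ≈ 0.370 with slerp weights a = sin((1−f)δ)/sin δ ≈ 0.836, b = sin(fδ)/sin δ ≈ 0.549.
p = a·p₁ + b·p₂ ≈ (-0.962, -0.006, 0.275); φ = arcsin(p_z) ≈ 15.94°, λ = atan2(p_y, p_x) ≈ -179.65°.

≈ lat 16°, lon 180°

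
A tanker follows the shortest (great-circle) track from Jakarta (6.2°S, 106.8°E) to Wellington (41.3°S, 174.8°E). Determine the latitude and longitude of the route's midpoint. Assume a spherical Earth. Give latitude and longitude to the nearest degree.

≈ 28°S, 135°E

Convert each endpoint to a unit vector on the sphere (x = cos φ cos λ, y = cos φ sin λ, z = sin φ).
The central angle between the endpoints is δ = arccos(p₁·p₂) ≈ 1.212 rad (69.4°).
Interpolate at f = 1/2 with slerp weights a = sin((1−f)δ)/sin δ ≈ 0.608, b = sin(fδ)/sin δ ≈ 0.608.
p = a·p₁ + b·p₂ ≈ (-0.630, 0.620, -0.467); φ = arcsin(p_z) ≈ -27.85°, λ = atan2(p_y, p_x) ≈ 135.44°.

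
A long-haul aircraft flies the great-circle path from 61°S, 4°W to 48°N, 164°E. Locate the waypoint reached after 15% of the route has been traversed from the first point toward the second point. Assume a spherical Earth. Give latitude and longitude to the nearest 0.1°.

≈ 74.6°S, 55.9°E

Convert each endpoint to a unit vector on the sphere (x = cos φ cos λ, y = cos φ sin λ, z = sin φ).
The central angle between the endpoints is δ = arccos(p₁·p₂) ≈ 2.885 rad (165.3°).
Interpolate at f = 0.15 with slerp weights a = sin((1−f)δ)/sin δ ≈ 2.507, b = sin(fδ)/sin δ ≈ 1.653.
p = a·p₁ + b·p₂ ≈ (0.149, 0.220, -0.964); φ = arcsin(p_z) ≈ -74.58°, λ = atan2(p_y, p_x) ≈ 55.89°.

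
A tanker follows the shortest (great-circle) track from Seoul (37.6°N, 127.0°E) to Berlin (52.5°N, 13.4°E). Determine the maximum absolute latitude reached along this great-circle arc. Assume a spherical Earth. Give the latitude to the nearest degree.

≈ 62°N

The great circle lies in the plane with unit normal n̂ = (p₁ × p₂)/|p₁ × p₂|.
Here n̂_z ≈ -0.462; the vertex latitude is φ_max = arccos|n̂_z| ≈ 62.5°.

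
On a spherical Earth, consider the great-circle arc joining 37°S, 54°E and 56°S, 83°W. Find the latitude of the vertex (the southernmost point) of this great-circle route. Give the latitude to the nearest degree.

≈ 72°S

The great circle lies in the plane with unit normal n̂ = (p₁ × p₂)/|p₁ × p₂|.
Here n̂_z ≈ -0.309; the vertex latitude is φ_max = arccos|n̂_z| ≈ 72.0°.
Check via Clairaut: cos φ_max = |cos φ₁| · sin C = cos(37.0°)·sin(157.2°) ≈ 0.309, again giving ≈ 72.0°.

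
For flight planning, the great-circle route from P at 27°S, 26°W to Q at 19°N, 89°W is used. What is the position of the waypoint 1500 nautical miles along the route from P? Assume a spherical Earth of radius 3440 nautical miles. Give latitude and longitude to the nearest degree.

≈ 13°S, 48°W

Write both endpoints as unit vectors p₁, p₂ with components (cos φ cos λ, cos φ sin λ, sin φ).
The central angle between the endpoints is δ = arccos(p₁·p₂) ≈ 1.334 rad (76.4°). The total great-circle distance is δ·R ≈ 1.334 × 3440 ≈ 4589 nmi, so the target fraction is f = 1500/4589 ≈ 0.327.
Interpolate at f ≈ 0.327 with slerp weights a = sin((1−f)δ)/sin δ ≈ 0.804, b = sin(fδ)/sin δ ≈ 0.434.
p = a·p₁ + b·p₂ ≈ (0.651, -0.725, -0.224); φ = arcsin(p_z) ≈ -12.93°, λ = atan2(p_y, p_x) ≈ -48.06°.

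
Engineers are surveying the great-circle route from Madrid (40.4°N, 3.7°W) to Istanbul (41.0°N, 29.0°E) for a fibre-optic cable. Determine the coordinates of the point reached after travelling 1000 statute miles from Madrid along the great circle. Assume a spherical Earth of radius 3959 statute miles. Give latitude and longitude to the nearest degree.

≈ 42°N, 15°E

Convert each endpoint to a unit vector on the sphere (x = cos φ cos λ, y = cos φ sin λ, z = sin φ).
The central angle between the endpoints is δ = arccos(p₁·p₂) ≈ 0.430 rad (24.7°). The total great-circle distance is δ·R ≈ 0.430 × 3959 ≈ 1703 mi, so the target fraction is f = 1000/1703 ≈ 0.587.
Interpolate at f ≈ 0.587 with slerp weights a = sin((1−f)δ)/sin δ ≈ 0.424, b = sin(fδ)/sin δ ≈ 0.599.
p = a·p₁ + b·p₂ ≈ (0.718, 0.198, 0.668); φ = arcsin(p_z) ≈ 41.89°, λ = atan2(p_y, p_x) ≈ 15.46°.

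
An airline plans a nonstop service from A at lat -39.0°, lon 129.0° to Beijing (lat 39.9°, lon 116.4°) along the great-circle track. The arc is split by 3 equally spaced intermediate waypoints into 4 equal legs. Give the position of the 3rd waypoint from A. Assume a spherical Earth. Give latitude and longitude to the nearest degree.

≈ lat 20°, lon 120°

Convert each endpoint to a unit vector on the sphere (x = cos φ cos λ, y = cos φ sin λ, z = sin φ).
The central angle between the endpoints is δ = arccos(p₁·p₂) ≈ 1.392 rad (79.7°).
Interpolate at f = 3/4 with slerp weights a = sin((1−f)δ)/sin δ ≈ 0.346, b = sin(fδ)/sin δ ≈ 0.878.
p = a·p₁ + b·p₂ ≈ (-0.469, 0.813, 0.345); φ = arcsin(p_z) ≈ 20.20°, λ = atan2(p_y, p_x) ≈ 119.99°.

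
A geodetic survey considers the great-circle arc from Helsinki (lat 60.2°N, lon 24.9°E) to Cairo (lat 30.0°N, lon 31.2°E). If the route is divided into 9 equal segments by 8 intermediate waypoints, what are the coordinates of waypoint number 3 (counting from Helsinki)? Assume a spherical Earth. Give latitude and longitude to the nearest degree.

Convert each endpoint to a unit vector on the sphere (x = cos φ cos λ, y = cos φ sin λ, z = sin φ).
The central angle between the endpoints is δ = arccos(p₁·p₂) ≈ 0.532 rad (30.5°).
Interpolate at f = 3/9 with slerp weights a = sin((1−f)δ)/sin δ ≈ 0.685, b = sin(fδ)/sin δ ≈ 0.348.
p = a·p₁ + b·p₂ ≈ (0.566, 0.299, 0.768); φ = arcsin(p_z) ≈ 50.17°, λ = atan2(p_y, p_x) ≈ 27.86°.

≈ lat 50°N, lon 28°E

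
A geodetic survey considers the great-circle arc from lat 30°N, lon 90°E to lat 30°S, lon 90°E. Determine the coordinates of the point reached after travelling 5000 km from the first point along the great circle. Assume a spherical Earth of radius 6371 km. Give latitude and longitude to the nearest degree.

The haversine formula gives a central angle δ ≈ 1.047 rad (60.0°) between the endpoints. The total great-circle distance is δ·R ≈ 1.047 × 6371 ≈ 6672 km, so the target fraction is f = 5000/6672 ≈ 0.749.
Interpolate at f ≈ 0.749 with slerp weights a = sin((1−f)δ)/sin δ ≈ 0.300, b = sin(fδ)/sin δ ≈ 0.816.
p = a·p₁ + b·p₂ ≈ (0.000, 0.966, -0.258); φ = arcsin(p_z) ≈ -14.97°, λ = atan2(p_y, p_x) ≈ 90.00°.

≈ lat 15°S, lon 90°E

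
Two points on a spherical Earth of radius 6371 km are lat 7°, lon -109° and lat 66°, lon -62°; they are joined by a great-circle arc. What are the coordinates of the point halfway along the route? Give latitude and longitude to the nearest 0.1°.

≈ lat 38.4°, lon -95.8°

Write both endpoints as unit vectors p₁, p₂ with components (cos φ cos λ, cos φ sin λ, sin φ).
The central angle between the endpoints is δ = arccos(p₁·p₂) ≈ 1.174 rad (67.3°).
Interpolate at f = 1/2 with slerp weights a = sin((1−f)δ)/sin δ ≈ 0.600, b = sin(fδ)/sin δ ≈ 0.600.
p = a·p₁ + b·p₂ ≈ (-0.079, -0.779, 0.622); φ = arcsin(p_z) ≈ 38.44°, λ = atan2(p_y, p_x) ≈ -95.82°.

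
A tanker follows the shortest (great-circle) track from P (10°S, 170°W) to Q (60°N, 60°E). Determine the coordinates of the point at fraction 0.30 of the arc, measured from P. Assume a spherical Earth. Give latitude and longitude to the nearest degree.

Write both endpoints as unit vectors p₁, p₂ with components (cos φ cos λ, cos φ sin λ, sin φ).
The central angle between the endpoints is δ = arccos(p₁·p₂) ≈ 2.057 rad (117.8°).
Interpolate at f = 0.30 with slerp weights a = sin((1−f)δ)/sin δ ≈ 1.121, b = sin(fδ)/sin δ ≈ 0.654.
p = a·p₁ + b·p₂ ≈ (-0.924, 0.092, 0.372); φ = arcsin(p_z) ≈ 21.83°, λ = atan2(p_y, p_x) ≈ 174.34°.

≈ (22°N, 174°E)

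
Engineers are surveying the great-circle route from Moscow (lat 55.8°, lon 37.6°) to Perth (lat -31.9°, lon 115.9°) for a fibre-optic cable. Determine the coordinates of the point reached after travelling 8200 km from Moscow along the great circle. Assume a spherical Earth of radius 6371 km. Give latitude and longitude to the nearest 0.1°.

≈ lat -1.2°, lon 95.7°

From cos δ = sin φ₁ sin φ₂ + cos φ₁ cos φ₂ cos Δλ, the central angle is δ ≈ 1.918 rad (109.9°). The total great-circle distance is δ·R ≈ 1.918 × 6371 ≈ 12220 km, so the target fraction is f = 8200/12220 ≈ 0.671.
Interpolate at f ≈ 0.671 with slerp weights a = sin((1−f)δ)/sin δ ≈ 0.627, b = sin(fδ)/sin δ ≈ 1.021.
p = a·p₁ + b·p₂ ≈ (-0.099, 0.995, -0.021); φ = arcsin(p_z) ≈ -1.18°, λ = atan2(p_y, p_x) ≈ 95.70°.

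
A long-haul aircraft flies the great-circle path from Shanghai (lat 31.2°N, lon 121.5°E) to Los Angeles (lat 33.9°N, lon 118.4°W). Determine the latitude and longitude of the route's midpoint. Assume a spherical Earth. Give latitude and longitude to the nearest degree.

≈ lat 52°N, lon 180°E

Write both endpoints as unit vectors p₁, p₂ with components (cos φ cos λ, cos φ sin λ, sin φ).
The central angle between the endpoints is δ = arccos(p₁·p₂) ≈ 1.638 rad (93.8°).
Interpolate at f = 1/2 with slerp weights a = sin((1−f)δ)/sin δ ≈ 0.732, b = sin(fδ)/sin δ ≈ 0.732.
p = a·p₁ + b·p₂ ≈ (-0.616, -0.001, 0.788); φ = arcsin(p_z) ≈ 51.96°, λ = atan2(p_y, p_x) ≈ -179.95°.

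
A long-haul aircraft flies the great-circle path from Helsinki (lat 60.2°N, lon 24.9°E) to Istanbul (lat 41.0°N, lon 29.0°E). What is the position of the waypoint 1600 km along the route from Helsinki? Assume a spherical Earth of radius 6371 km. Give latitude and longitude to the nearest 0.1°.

≈ lat 45.9°N, lon 28.2°E

The haversine formula gives a central angle δ ≈ 0.338 rad (19.4°) between the endpoints. The total great-circle distance is δ·R ≈ 0.338 × 6371 ≈ 2153 km, so the target fraction is f = 1600/2153 ≈ 0.743.
Interpolate at f ≈ 0.743 with slerp weights a = sin((1−f)δ)/sin δ ≈ 0.262, b = sin(fδ)/sin δ ≈ 0.749.
p = a·p₁ + b·p₂ ≈ (0.613, 0.329, 0.719); φ = arcsin(p_z) ≈ 45.95°, λ = atan2(p_y, p_x) ≈ 28.23°.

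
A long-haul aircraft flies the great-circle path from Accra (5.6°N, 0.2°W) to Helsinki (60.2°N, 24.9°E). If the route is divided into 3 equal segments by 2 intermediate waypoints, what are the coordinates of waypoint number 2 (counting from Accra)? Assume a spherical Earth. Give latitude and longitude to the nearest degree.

The haversine formula gives a central angle δ ≈ 1.009 rad (57.8°) between the endpoints.
Interpolate at f = 2/3 with slerp weights a = sin((1−f)δ)/sin δ ≈ 0.390, b = sin(fδ)/sin δ ≈ 0.736.
p = a·p₁ + b·p₂ ≈ (0.720, 0.153, 0.677); φ = arcsin(p_z) ≈ 42.61°, λ = atan2(p_y, p_x) ≈ 11.97°.

≈ 43°N, 12°E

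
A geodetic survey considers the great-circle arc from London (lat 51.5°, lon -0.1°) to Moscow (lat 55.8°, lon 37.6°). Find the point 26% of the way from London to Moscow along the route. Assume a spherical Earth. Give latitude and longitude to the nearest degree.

Convert each endpoint to a unit vector on the sphere (x = cos φ cos λ, y = cos φ sin λ, z = sin φ).
The central angle between the endpoints is δ = arccos(p₁·p₂) ≈ 0.392 rad (22.5°).
Interpolate at f = 0.26 with slerp weights a = sin((1−f)δ)/sin δ ≈ 0.749, b = sin(fδ)/sin δ ≈ 0.266.
p = a·p₁ + b·p₂ ≈ (0.585, 0.091, 0.806); φ = arcsin(p_z) ≈ 53.73°, λ = atan2(p_y, p_x) ≈ 8.80°.

≈ lat 54°, lon 9°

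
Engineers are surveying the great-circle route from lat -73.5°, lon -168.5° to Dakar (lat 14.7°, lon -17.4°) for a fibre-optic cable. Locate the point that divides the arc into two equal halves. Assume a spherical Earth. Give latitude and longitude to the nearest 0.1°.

From cos δ = sin φ₁ sin φ₂ + cos φ₁ cos φ₂ cos Δλ, the central angle is δ ≈ 2.076 rad (118.9°).
Interpolate at f = 1/2 with slerp weights a = sin((1−f)δ)/sin δ ≈ 0.984, b = sin(fδ)/sin δ ≈ 0.984.
p = a·p₁ + b·p₂ ≈ (0.635, -0.340, -0.694); φ = arcsin(p_z) ≈ -43.94°, λ = atan2(p_y, p_x) ≈ -28.21°.

≈ lat -43.9°, lon -28.2°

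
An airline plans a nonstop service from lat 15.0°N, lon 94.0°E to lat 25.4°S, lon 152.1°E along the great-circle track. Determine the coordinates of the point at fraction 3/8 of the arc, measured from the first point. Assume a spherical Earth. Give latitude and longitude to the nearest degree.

Convert each endpoint to a unit vector on the sphere (x = cos φ cos λ, y = cos φ sin λ, z = sin φ).
The central angle between the endpoints is δ = arccos(p₁·p₂) ≈ 1.213 rad (69.5°).
Interpolate at f = 3/8 with slerp weights a = sin((1−f)δ)/sin δ ≈ 0.734, b = sin(fδ)/sin δ ≈ 0.469.
p = a·p₁ + b·p₂ ≈ (-0.424, 0.906, -0.011); φ = arcsin(p_z) ≈ -0.64°, λ = atan2(p_y, p_x) ≈ 115.09°.

≈ lat 1°S, lon 115°E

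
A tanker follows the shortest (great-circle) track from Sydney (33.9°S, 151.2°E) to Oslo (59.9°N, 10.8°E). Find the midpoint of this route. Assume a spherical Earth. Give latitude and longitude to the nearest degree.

≈ 29°N, 115°E

Convert each endpoint to a unit vector on the sphere (x = cos φ cos λ, y = cos φ sin λ, z = sin φ).
The central angle between the endpoints is δ = arccos(p₁·p₂) ≈ 2.504 rad (143.4°).
Interpolate at f = 1/2 with slerp weights a = sin((1−f)δ)/sin δ ≈ 1.594, b = sin(fδ)/sin δ ≈ 1.594.
p = a·p₁ + b·p₂ ≈ (-0.374, 0.787, 0.490); φ = arcsin(p_z) ≈ 29.35°, λ = atan2(p_y, p_x) ≈ 115.42°.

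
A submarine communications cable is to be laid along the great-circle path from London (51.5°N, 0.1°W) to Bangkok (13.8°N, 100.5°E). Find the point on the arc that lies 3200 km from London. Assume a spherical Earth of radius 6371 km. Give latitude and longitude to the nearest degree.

≈ (51°N, 46°E)

Write both endpoints as unit vectors p₁, p₂ with components (cos φ cos λ, cos φ sin λ, sin φ).
The central angle between the endpoints is δ = arccos(p₁·p₂) ≈ 1.495 rad (85.7°). The total great-circle distance is δ·R ≈ 1.495 × 6371 ≈ 9526 km, so the target fraction is f = 3200/9526 ≈ 0.336.
Interpolate at f ≈ 0.336 with slerp weights a = sin((1−f)δ)/sin δ ≈ 0.840, b = sin(fδ)/sin δ ≈ 0.483.
p = a·p₁ + b·p₂ ≈ (0.438, 0.460, 0.773); φ = arcsin(p_z) ≈ 50.59°, λ = atan2(p_y, p_x) ≈ 46.44°.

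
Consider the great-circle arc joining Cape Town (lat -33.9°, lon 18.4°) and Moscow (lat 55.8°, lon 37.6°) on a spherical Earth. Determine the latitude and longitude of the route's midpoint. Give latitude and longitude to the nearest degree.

Convert each endpoint to a unit vector on the sphere (x = cos φ cos λ, y = cos φ sin λ, z = sin φ).
The central angle between the endpoints is δ = arccos(p₁·p₂) ≈ 1.592 rad (91.2°).
Interpolate at f = 1/2 with slerp weights a = sin((1−f)δ)/sin δ ≈ 0.715, b = sin(fδ)/sin δ ≈ 0.715.
p = a·p₁ + b·p₂ ≈ (0.881, 0.432, 0.192); φ = arcsin(p_z) ≈ 11.10°, λ = atan2(p_y, p_x) ≈ 26.14°.

≈ lat 11°, lon 26°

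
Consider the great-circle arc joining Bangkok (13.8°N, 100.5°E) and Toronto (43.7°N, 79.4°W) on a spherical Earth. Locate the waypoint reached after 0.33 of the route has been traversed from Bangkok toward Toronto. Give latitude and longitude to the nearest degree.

≈ 54°N, 100°E

Write both endpoints as unit vectors p₁, p₂ with components (cos φ cos λ, cos φ sin λ, sin φ).
The central angle between the endpoints is δ = arccos(p₁·p₂) ≈ 2.138 rad (122.5°).
Interpolate at f = 0.33 with slerp weights a = sin((1−f)δ)/sin δ ≈ 1.174, b = sin(fδ)/sin δ ≈ 0.769.
p = a·p₁ + b·p₂ ≈ (-0.106, 0.575, 0.811); φ = arcsin(p_z) ≈ 54.22°, λ = atan2(p_y, p_x) ≈ 100.40°.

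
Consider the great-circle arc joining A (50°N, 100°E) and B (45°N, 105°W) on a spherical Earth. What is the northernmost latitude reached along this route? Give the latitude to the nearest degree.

≈ 79°N

The great circle lies in the plane with unit normal n̂ = (p₁ × p₂)/|p₁ × p₂|.
Here n̂_z ≈ +0.194; the vertex latitude is φ_max = arccos|n̂_z| ≈ 78.8°.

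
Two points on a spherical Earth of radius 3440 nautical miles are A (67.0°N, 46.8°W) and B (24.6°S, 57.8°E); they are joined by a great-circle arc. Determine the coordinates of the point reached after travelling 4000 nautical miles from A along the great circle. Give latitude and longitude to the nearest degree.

≈ (23°N, 36°E)

Write both endpoints as unit vectors p₁, p₂ with components (cos φ cos λ, cos φ sin λ, sin φ).
The central angle between the endpoints is δ = arccos(p₁·p₂) ≈ 2.063 rad (118.2°). The total great-circle distance is δ·R ≈ 2.063 × 3440 ≈ 7097 nmi, so the target fraction is f = 4000/7097 ≈ 0.564.
Interpolate at f ≈ 0.564 with slerp weights a = sin((1−f)δ)/sin δ ≈ 0.889, b = sin(fδ)/sin δ ≈ 1.042.
p = a·p₁ + b·p₂ ≈ (0.743, 0.548, 0.385); φ = arcsin(p_z) ≈ 22.64°, λ = atan2(p_y, p_x) ≈ 36.44°.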